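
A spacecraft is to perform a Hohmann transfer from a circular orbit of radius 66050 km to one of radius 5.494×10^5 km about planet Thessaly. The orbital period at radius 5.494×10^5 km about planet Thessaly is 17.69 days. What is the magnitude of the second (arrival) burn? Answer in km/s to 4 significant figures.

From Kepler's third law T² = 4π²r³/μ at r = 5.494×10^5 km, T = 17.69 days = 17.69 × 86400 s = 1.528416×10^6 s: μ = 4π²r³/T² = 2.80248×10^6 km³/s².
Transfer-ellipse semi-major axis a_t = (r₁ + r₂)/2 = (66050 + 5.494×10^5)/2 = 3.07725×10^5 km.
On the circular orbit at r = 5.494×10^5 km, v_c = √(μ/r) = 2.2585 km/s.
Vis-viva on the transfer ellipse at r = 5.494×10^5 km gives v_t = √[μ(2/r − 1/a_t)] = 1.0464 km/s.
Δv₂ = |v_t − v_c| = |1.0464 − 2.2585| = 1.212 km/s.

Δv₂ = 1.212 km/s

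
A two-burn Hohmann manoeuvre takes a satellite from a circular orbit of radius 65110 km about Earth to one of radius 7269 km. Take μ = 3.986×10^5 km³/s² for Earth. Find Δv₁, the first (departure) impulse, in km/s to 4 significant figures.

Δv₁ = 1.365 km/s

Semi-major axis of the transfer orbit: a_t = (65110 + 7269)/2 = 36189.5 km.
Circular speed at r = 65110 km: v_c = √(μ/r) = 2.474 km/s.
Transfer-orbit speed at the same r (vis-viva, a = a_t): v_t = √[μ(2/r − 1/a_t)] = 1.109 km/s.
Δv₁ = |v_t − v_c| = |1.109 − 2.474| = 1.365 km/s.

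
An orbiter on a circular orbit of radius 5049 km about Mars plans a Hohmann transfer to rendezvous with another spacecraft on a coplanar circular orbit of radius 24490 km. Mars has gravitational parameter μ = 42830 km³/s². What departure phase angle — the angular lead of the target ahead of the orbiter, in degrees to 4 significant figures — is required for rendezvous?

φ = 95.70°

The Hohmann ellipse has a_t = (r₁ + r₂)/2 = 14769.5 km.
The half-period of the transfer ellipse is t = π√(a_t³/μ) = 27247 s.
The target's mean motion on its circular orbit is ω₂ = √(μ/r₂³) = 5.4000×10^-5 rad/s.
Angle swept by the target during transfer: ω₂·t = 1.4713 rad = 84.30°.
The orbiter traverses 180° on the transfer ellipse, so the target must lead by 180° − 84.30° = 95.70°.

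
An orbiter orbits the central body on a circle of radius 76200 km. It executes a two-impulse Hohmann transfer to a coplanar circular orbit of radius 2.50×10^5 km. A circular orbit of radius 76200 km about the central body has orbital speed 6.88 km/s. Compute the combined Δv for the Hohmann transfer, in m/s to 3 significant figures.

From the circular-orbit relation v² = μ/r at r = 76200 km: μ = v²r = (6.88)² × 76200 = 3.60688×10^6 km³/s².
The Hohmann ellipse has a_t = (r₁ + r₂)/2 = 1.631×10^5 km.
At r₁ the circular-orbit speed is v₁ = √(μ/r₁) = 6.880 km/s.
Transfer-orbit speed at r₁ (v² = μ(2/r − 1/a)): v_p = √[μ(2/r₁ − 1/a_t)] = 8.518 km/s.
First burn Δv₁ = |v_p − v₁| = 1.638 km/s.
At r₂, v₂ = √(μ/r₂) = 3.798 km/s.
Transfer-orbit speed at r₂: v_a = √[μ(2/r₂ − 1/a_t)] = 2.596 km/s.
Second burn Δv₂ = |v₂ − v_a| = 1.202 km/s.
Total Δv = Δv₁ + Δv₂ = 2.840 km/s.

Δv = 2840 m/s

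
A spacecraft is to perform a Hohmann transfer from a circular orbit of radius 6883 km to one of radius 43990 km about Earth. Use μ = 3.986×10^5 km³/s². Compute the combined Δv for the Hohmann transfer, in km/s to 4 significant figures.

Δv = 3.842 km/s

Transfer-ellipse semi-major axis a_t = (r₁ + r₂)/2 = (6883 + 43990)/2 = 25436.5 km.
At r₁ the circular-orbit speed is v₁ = √(μ/r₁) = 7.6099 km/s.
Transfer-orbit speed at r₁ (vis-viva equation): v_p = √[μ(2/r₁ − 1/a_t)] = 10.008 km/s.
First burn Δv₁ = |v_p − v₁| = 2.398 km/s.
At r₂, v₂ = √(μ/r₂) = 3.010 km/s.
Transfer-orbit speed at r₂: v_a = √[μ(2/r₂ − 1/a_t)] = 1.566 km/s.
Second burn Δv₂ = |v₂ − v_a| = 1.444 km/s.
Δv = Δv₁ + Δv₂ = 2.398 + 1.444 = 3.842 km/s.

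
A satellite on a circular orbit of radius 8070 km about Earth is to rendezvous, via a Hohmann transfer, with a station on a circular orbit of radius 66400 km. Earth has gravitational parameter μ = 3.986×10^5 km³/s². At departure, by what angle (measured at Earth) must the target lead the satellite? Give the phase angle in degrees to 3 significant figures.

φ = 104°

Transfer-ellipse semi-major axis a_t = (r₁ + r₂)/2 = (8070 + 66400)/2 = 37235 km.
The half-period of the transfer ellipse is t = π√(a_t³/μ) = 35752.65 s.
The target's mean motion on its circular orbit is ω₂ = √(μ/r₂³) = 3.689916×10^-5 rad/s.
Angle swept by the target during transfer: ω₂·t = 1.31924 rad = 75.59°.
Arrival is 180° from departure on the ellipse, so φ = 180° − 75.59° = 104°.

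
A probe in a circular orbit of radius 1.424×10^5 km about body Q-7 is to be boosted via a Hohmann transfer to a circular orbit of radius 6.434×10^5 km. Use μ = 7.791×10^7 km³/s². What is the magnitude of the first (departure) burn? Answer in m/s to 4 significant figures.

Δv₁ = 6542 m/s

The Hohmann ellipse has a_t = (r₁ + r₂)/2 = 3.929×10^5 km.
Circular speed at r = 1.424×10^5 km: v_c = √(μ/r) = 23.3906 km/s.
Vis-viva on the transfer ellipse at r = 1.424×10^5 km gives v_t = √[μ(2/r − 1/a_t)] = 29.9324 km/s.
Δv₁ = |v_t − v_c| = |29.9324 − 23.3906| = 6.542 km/s.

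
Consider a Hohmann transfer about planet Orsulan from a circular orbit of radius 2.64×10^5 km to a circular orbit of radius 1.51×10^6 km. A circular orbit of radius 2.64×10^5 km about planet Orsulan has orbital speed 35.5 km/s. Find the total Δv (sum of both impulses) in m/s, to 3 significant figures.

Δv = 17600 m/s

From the circular-orbit relation v² = μ/r at r = 2.64×10^5 km: μ = v²r = (35.5)² × 2.64×10^5 = 3.32706×10^8 km³/s².
Semi-major axis of the transfer orbit: a_t = (2.640×10^5 + 1.510×10^6)/2 = 8.870×10^5 km.
At r₁ the circular-orbit speed is v₁ = √(μ/r₁) = 35.500 km/s.
On the transfer ellipse at r₁, vis-viva equation gives v_p = √[μ(2/r₁ − 1/a_t)] = 46.319 km/s.
First burn Δv₁ = |v_p − v₁| = 10.819 km/s.
At r₂, v₂ = √(μ/r₂) = 14.8437 km/s.
Transfer-orbit speed at r₂: v_a = √[μ(2/r₂ − 1/a_t)] = 8.09808 km/s.
Second burn Δv₂ = |v₂ − v_a| = 6.7456 km/s.
Total Δv = Δv₁ + Δv₂ = 17.56 km/s.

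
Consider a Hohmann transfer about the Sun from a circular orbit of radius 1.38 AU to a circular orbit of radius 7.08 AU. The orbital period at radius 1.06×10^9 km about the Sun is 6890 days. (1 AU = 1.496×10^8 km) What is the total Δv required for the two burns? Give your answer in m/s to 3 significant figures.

From Kepler's third law T² = 4π²r³/μ at r = 1.06×10^9 km, T = 6890 days = 6890 × 86400 s = 5.95296×10^8 s: μ = 4π²r³/T² = 1.32682×10^11 km³/s².
In km: r₁ = 1.38 × 1.496×10^8 = 2.06448×10^8 km; r₂ = 7.08 × 1.496×10^8 = 1.059168×10^9 km.
The Hohmann ellipse has a_t = (r₁ + r₂)/2 = 6.32808×10^8 km.
At r₁ the circular-orbit speed is v₁ = √(μ/r₁) = 25.351 km/s.
Transfer-orbit speed at r₁ (vis-viva equation): v_p = √[μ(2/r₁ − 1/a_t)] = 32.798 km/s.
First burn Δv₁ = |v_p − v₁| = 7.447 km/s.
At r₂, v₂ = √(μ/r₂) = 11.1924 km/s.
Transfer-orbit speed at r₂: v_a = √[μ(2/r₂ − 1/a_t)] = 6.39282 km/s.
Second burn Δv₂ = |v₂ − v_a| = 4.800 km/s.
Total Δv = Δv₁ + Δv₂ = 12.25 km/s.

Δv = 12200 m/s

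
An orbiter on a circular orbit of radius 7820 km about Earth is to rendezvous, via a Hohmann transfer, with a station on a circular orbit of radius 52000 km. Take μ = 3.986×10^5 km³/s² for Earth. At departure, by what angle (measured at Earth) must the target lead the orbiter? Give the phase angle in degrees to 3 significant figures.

Transfer-ellipse semi-major axis a_t = (r₁ + r₂)/2 = (7820 + 52000)/2 = 29910 km.
Transfer time t = π√(a_t³/μ) = 25740 s.
The target's mean motion on its circular orbit is ω₂ = √(μ/r₂³) = 5.3243×10^-5 rad/s.
Angle swept by the target during transfer: ω₂·t = 1.3705 rad = 78.52°.
The orbiter traverses 180° on the transfer ellipse, so the target must lead by 180° − 78.52° = 101°.

φ = 101°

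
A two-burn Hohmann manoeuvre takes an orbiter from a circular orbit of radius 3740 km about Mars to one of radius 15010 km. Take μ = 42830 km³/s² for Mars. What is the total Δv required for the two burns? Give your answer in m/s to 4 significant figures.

Δv = 1520 m/s

The Hohmann ellipse has a_t = (r₁ + r₂)/2 = 9375 km.
At r₁ the circular-orbit speed is v₁ = √(μ/r₁) = 3.3841 km/s.
Transfer-orbit speed at r₁ (vis-viva): v_p = √[μ(2/r₁ − 1/a_t)] = 4.2820 km/s.
First burn Δv₁ = |v_p − v₁| = 0.8979 km/s.
Circular speed at r₂: v₂ = √(μ/r₂) = 1.6892 km/s.
Transfer-orbit speed at r₂: v_a = √[μ(2/r₂ − 1/a_t)] = 1.0669 km/s.
Second burn Δv₂ = |v₂ − v_a| = 0.6223 km/s.
Δv = Δv₁ + Δv₂ = 0.8979 + 0.6223 = 1.520 km/s.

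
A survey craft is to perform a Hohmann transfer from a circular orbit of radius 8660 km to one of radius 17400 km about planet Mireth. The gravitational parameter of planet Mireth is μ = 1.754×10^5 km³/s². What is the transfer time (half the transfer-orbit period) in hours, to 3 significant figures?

The Hohmann ellipse has a_t = (r₁ + r₂)/2 = 13030 km.
By Kepler's third law the transfer-orbit period is T = 2π√(a_t³/μ), so t = T/2 = 11160 s.
Converting: 11160 s ÷ 3600 s/hour = 3.10 hours.

t = 3.10 hours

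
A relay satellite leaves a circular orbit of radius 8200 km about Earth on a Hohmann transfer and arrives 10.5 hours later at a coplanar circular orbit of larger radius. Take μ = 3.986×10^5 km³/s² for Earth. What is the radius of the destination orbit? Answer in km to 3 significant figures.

Transfer time t = 10.5 hours = 37800 s, and t = π√(a_t³/μ).
So a_t = (μ t²/π²)^(1/3) = (3.986×10^5 × (37800)² / π²)^(1/3) = 38643 km.
Since a_t = (r₁ + r₂)/2, r₂ = 2a_t − r₁ = 2×38643 − 8200 = 69086 km.

r₂ = 69100 km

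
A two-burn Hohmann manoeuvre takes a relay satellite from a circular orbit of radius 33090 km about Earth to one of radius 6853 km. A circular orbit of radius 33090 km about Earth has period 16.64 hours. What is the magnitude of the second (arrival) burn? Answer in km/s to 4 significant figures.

Δv₂ = 2.190 km/s

From Kepler's third law T² = 4π²r³/μ at r = 33090 km, T = 16.64 hours = 16.64 × 3600 s = 59904 s: μ = 4π²r³/T² = 3.98601×10^5 km³/s².
Transfer-ellipse semi-major axis a_t = (r₁ + r₂)/2 = (33090 + 6853)/2 = 19971.5 km.
On the circular orbit at r = 6853 km, v_c = √(μ/r) = 7.627 km/s.
Vis-viva on the transfer ellipse at r = 6853 km gives v_t = √[μ(2/r − 1/a_t)] = 9.817 km/s.
Δv₂ = |v_t − v_c| = |9.817 − 7.627| = 2.190 km/s.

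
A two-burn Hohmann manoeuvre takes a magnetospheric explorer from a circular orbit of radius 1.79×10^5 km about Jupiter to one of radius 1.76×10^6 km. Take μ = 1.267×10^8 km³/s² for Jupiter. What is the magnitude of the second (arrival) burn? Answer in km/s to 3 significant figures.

Semi-major axis of the transfer orbit: a_t = (1.790×10^5 + 1.760×10^6)/2 = 9.695×10^5 km.
Circular speed at r = 1.760×10^6 km: v_c = √(μ/r) = 8.485 km/s.
Vis-viva on the transfer ellipse at r = 1.760×10^6 km gives v_t = √[μ(2/r − 1/a_t)] = 3.646 km/s.
Δv₂ = |v_t − v_c| = |3.646 − 8.485| = 4.839 km/s.

Δv₂ = 4.84 km/s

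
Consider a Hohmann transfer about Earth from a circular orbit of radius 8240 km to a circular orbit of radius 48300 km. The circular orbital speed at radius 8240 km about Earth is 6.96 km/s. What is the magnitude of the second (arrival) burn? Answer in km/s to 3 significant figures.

From the circular-orbit relation v² = μ/r at r = 8240 km: μ = v²r = (6.96)² × 8240 = 3.99159×10^5 km³/s².
Transfer-ellipse semi-major axis a_t = (r₁ + r₂)/2 = (8240 + 48300)/2 = 28270 km.
Circular speed at r = 48300 km: v_c = √(μ/r) = 2.875 km/s.
Vis-viva on the transfer ellipse at r = 48300 km gives v_t = √[μ(2/r − 1/a_t)] = 1.552 km/s.
Δv₂ = |v_t − v_c| = |1.552 − 2.875| = 1.323 km/s.

Δv₂ = 1.32 km/s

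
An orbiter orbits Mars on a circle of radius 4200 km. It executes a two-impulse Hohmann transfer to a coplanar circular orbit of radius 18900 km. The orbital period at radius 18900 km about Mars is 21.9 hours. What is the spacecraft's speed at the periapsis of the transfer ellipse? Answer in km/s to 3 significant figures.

v = 4.09 km/s

From Kepler's third law T² = 4π²r³/μ at r = 18900 km, T = 21.9 hours = 21.9 × 3600 s = 78840 s: μ = 4π²r³/T² = 42879.7 km³/s².
The Hohmann ellipse has a_t = (r₁ + r₂)/2 = 11550 km.
At periapsis, r = 4200 km.
From the vis-viva equation, v = √[μ(2/r − 1/a_t)] = 4.087 km/s.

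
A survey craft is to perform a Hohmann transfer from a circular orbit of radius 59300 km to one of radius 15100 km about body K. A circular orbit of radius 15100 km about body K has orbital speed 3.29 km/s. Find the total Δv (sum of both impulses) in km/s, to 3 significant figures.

From the circular-orbit relation v² = μ/r at r = 15100 km: μ = v²r = (3.29)² × 15100 = 1.63444×10^5 km³/s².
The Hohmann ellipse has a_t = (r₁ + r₂)/2 = 37200 km.
Circular speed at r₁: v₁ = √(μ/r₁) = √(1.63444×10^5/59300) = 1.6602 km/s.
Transfer-orbit speed at r₁ (vis-viva): v_a = √[μ(2/r₁ − 1/a_t)] = 1.0577 km/s.
First burn Δv₁ = |v_a − v₁| = 0.6025 km/s.
Circular speed at r₂: v₂ = √(μ/r₂) = 3.2900 km/s.
Transfer-orbit speed at r₂: v_p = √[μ(2/r₂ − 1/a_t)] = 4.1539 km/s.
Second burn Δv₂ = |v₂ − v_p| = 0.8639 km/s.
Total Δv = Δv₁ + Δv₂ = 1.466 km/s.

Δv = 1.47 km/s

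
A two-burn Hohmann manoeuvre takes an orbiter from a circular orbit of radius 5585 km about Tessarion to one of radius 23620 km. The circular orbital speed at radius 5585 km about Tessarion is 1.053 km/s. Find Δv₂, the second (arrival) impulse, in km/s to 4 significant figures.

Δv₂ = 0.1954 km/s

From the circular-orbit relation v² = μ/r at r = 5585 km: μ = v²r = (1.053)² × 5585 = 6192.70 km³/s².
Transfer-ellipse semi-major axis a_t = (r₁ + r₂)/2 = (5585 + 23620)/2 = 14602.5 km.
On the circular orbit at r = 23620 km, v_c = √(μ/r) = 0.51204 km/s.
Vis-viva on the transfer ellipse at r = 23620 km gives v_t = √[μ(2/r − 1/a_t)] = 0.31666 km/s.
Δv₂ = |v_t − v_c| = |0.31666 − 0.51204| = 0.1954 km/s.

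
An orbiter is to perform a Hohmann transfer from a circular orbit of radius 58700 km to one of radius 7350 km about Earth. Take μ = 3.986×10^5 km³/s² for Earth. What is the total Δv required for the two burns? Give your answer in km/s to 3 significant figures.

Transfer-ellipse semi-major axis a_t = (r₁ + r₂)/2 = (58700 + 7350)/2 = 33025 km.
At r₁ the circular-orbit speed is v₁ = √(μ/r₁) = 2.60585 km/s.
On the transfer ellipse at r₁, vis-viva equation gives v_a = √[μ(2/r₁ − 1/a_t)] = 1.22934 km/s.
First burn Δv₁ = |v_a − v₁| = 1.3765 km/s.
Circular speed at r₂: v₂ = √(μ/r₂) = 7.3642 km/s.
Transfer-orbit speed at r₂: v_p = √[μ(2/r₂ − 1/a_t)] = 9.8180 km/s.
Second burn Δv₂ = |v₂ − v_p| = 2.4538 km/s.
Δv = Δv₁ + Δv₂ = 1.3765 + 2.4538 = 3.830 km/s.

Δv = 3.83 km/s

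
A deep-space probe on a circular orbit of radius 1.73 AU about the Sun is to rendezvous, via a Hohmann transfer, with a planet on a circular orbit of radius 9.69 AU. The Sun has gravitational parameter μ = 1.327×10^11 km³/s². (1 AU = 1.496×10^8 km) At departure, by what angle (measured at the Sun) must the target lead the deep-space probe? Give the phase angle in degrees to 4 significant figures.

In km: r₁ = 1.73 × 1.496×10^8 = 2.58808×10^8 km; r₂ = 9.69 × 1.496×10^8 = 1.449624×10^9 km.
Transfer-ellipse semi-major axis a_t = (r₁ + r₂)/2 = (2.58808×10^8 + 1.449624×10^9)/2 = 8.54216×10^8 km.
Transfer time t = π√(a_t³/μ) = 2.153×10^8 s.
Target angular speed ω₂ = √(μ/r₂³) = 6.600×10^-9 rad/s.
Angle swept by the target during transfer: ω₂·t = 1.421 rad = 81.42°.
Arrival is 180° from departure on the ellipse, so φ = 180° − 81.42° = 98.58°.

φ = 98.58°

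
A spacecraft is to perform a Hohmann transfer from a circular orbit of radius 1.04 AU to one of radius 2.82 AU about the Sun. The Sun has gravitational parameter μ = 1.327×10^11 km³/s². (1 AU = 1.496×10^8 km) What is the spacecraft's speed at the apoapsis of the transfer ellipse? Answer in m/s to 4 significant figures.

In km: r₁ = 1.04 × 1.496×10^8 = 1.55584×10^8 km; r₂ = 2.82 × 1.496×10^8 = 4.21872×10^8 km.
Transfer-ellipse semi-major axis a_t = (r₁ + r₂)/2 = (1.55584×10^8 + 4.21872×10^8)/2 = 2.88728×10^8 km.
The apoapsis of the transfer ellipse is at r = 4.21872×10^8 km.
Applying v² = μ(2/r − 1/a_t): v = 13.02 km/s.

v = 13020 m/s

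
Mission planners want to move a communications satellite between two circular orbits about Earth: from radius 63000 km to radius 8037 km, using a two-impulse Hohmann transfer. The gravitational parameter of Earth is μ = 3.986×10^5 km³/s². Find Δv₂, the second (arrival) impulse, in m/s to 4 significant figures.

Δv₂ = 2337 m/s

Semi-major axis of the transfer orbit: a_t = (63000 + 8037)/2 = 35518.5 km.
Circular speed at r = 8037 km: v_c = √(μ/r) = 7.042 km/s.
Vis-viva on the transfer ellipse at r = 8037 km gives v_t = √[μ(2/r − 1/a_t)] = 9.379 km/s.
Δv₂ = |v_t − v_c| = |9.379 − 7.042| = 2.337 km/s.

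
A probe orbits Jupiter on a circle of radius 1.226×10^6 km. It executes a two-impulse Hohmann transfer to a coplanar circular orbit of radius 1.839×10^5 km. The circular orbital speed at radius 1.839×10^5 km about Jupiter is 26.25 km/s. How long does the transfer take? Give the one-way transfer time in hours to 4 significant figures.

From the circular-orbit relation v² = μ/r at r = 1.839×10^5 km: μ = v²r = (26.25)² × 1.839×10^5 = 1.26719×10^8 km³/s².
The Hohmann ellipse has a_t = (r₁ + r₂)/2 = 7.0495×10^5 km.
Transfer time t = π√(a_t³/μ) = π√((7.0495×10^5)³ / 1.26719×10^8) = 1.6518×10^5 s.
Converting: 1.6518×10^5 s ÷ 3600 s/hour = 45.88 hours.

t = 45.88 hours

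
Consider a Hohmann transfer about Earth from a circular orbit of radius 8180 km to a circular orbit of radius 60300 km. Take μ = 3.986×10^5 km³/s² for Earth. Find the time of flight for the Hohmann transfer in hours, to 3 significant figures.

t = 8.76 hours

Transfer-ellipse semi-major axis a_t = (r₁ + r₂)/2 = (8180 + 60300)/2 = 34240 km.
Transfer time t = π√(a_t³/μ) = π√((34240)³ / 3.986×10^5) = 31530 s.
Converting: 31530 s ÷ 3600 s/hour = 8.76 hours.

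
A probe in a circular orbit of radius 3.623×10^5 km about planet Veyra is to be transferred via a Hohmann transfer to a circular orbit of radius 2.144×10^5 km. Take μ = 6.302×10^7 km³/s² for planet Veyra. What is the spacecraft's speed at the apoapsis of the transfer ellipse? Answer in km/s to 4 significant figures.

Transfer-ellipse semi-major axis a_t = (r₁ + r₂)/2 = (3.623×10^5 + 2.144×10^5)/2 = 2.8835×10^5 km.
The apoapsis of the transfer ellipse is at r = 3.623×10^5 km.
Vis-viva: v = √[μ(2/r − 1/a_t)] = √[6.302×10^7 × (2/3.623×10^5 − 1/2.8835×10^5)] = 11.37 km/s.

v = 11.37 km/s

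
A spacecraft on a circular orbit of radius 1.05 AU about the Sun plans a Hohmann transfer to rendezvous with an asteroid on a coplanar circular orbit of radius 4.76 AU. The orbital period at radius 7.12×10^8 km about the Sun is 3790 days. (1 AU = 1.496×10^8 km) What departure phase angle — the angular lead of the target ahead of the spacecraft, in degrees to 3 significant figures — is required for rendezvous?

From Kepler's third law T² = 4π²r³/μ at r = 7.12×10^8 km, T = 3790 days = 3790 × 86400 s = 3.27456×10^8 s: μ = 4π²r³/T² = 1.32890×10^11 km³/s².
In km: r₁ = 1.05 × 1.496×10^8 = 1.5708×10^8 km; r₂ = 4.76 × 1.496×10^8 = 7.12096×10^8 km.
Transfer-ellipse semi-major axis a_t = (r₁ + r₂)/2 = (1.5708×10^8 + 7.12096×10^8)/2 = 4.34588×10^8 km.
The half-period of the transfer ellipse is t = π√(a_t³/μ) = 7.8076×10^7 s.
Target angular speed ω₂ = √(μ/r₂³) = 1.9184×10^-8 rad/s.
Angle swept by the target during transfer: ω₂·t = 1.4978 rad = 85.82°.
The spacecraft traverses 180° on the transfer ellipse, so the target must lead by 180° − 85.82° = 94.2°.

φ = 94.2°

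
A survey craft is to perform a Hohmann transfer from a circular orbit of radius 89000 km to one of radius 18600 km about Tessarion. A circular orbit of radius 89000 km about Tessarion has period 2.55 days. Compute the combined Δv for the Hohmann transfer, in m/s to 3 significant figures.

From Kepler's third law T² = 4π²r³/μ at r = 89000 km, T = 2.55 days = 2.55 × 86400 s = 2.2032×10^5 s: μ = 4π²r³/T² = 5.73353×10^5 km³/s².
Transfer-ellipse semi-major axis a_t = (r₁ + r₂)/2 = (89000 + 18600)/2 = 53800 km.
Circular speed at r₁: v₁ = √(μ/r₁) = √(5.73353×10^5/89000) = 2.538 km/s.
On the transfer ellipse at r₁, v² = μ(2/r − 1/a) gives v_a = √[μ(2/r₁ − 1/a_t)] = 1.492 km/s.
First burn Δv₁ = |v_a − v₁| = 1.046 km/s.
At r₂, v₂ = √(μ/r₂) = 5.552 km/s.
Transfer-orbit speed at r₂: v_p = √[μ(2/r₂ − 1/a_t)] = 7.141 km/s.
Second burn Δv₂ = |v₂ − v_p| = 1.589 km/s.
Total Δv = Δv₁ + Δv₂ = 2.635 km/s.

Δv = 2630 m/s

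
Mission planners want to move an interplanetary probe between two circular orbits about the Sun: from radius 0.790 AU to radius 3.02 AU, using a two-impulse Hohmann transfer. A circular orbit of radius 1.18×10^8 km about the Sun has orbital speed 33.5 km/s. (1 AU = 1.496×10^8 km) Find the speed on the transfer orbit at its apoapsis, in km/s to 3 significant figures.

v = 11.0 km/s

From the circular-orbit relation v² = μ/r at r = 1.18×10^8 km: μ = v²r = (33.5)² × 1.18×10^8 = 1.32426×10^11 km³/s².
In km: r₁ = 0.790 × 1.496×10^8 = 1.18184×10^8 km; r₂ = 3.02 × 1.496×10^8 = 4.51792×10^8 km.
The Hohmann ellipse has a_t = (r₁ + r₂)/2 = 2.84988×10^8 km.
The apoapsis of the transfer ellipse is at r = 4.51792×10^8 km.
Vis-viva: v = √[μ(2/r − 1/a_t)] = √[1.32426×10^11 × (2/4.51792×10^8 − 1/2.84988×10^8)] = 11.03 km/s.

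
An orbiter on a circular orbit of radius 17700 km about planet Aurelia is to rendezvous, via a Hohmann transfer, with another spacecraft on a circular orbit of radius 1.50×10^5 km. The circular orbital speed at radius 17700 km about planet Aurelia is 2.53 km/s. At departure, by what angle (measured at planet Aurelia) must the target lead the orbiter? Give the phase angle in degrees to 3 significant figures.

φ = 105°

From the circular-orbit relation v² = μ/r at r = 17700 km: μ = v²r = (2.53)² × 17700 = 1.13296×10^5 km³/s².
Transfer-ellipse semi-major axis a_t = (r₁ + r₂)/2 = (17700 + 1.500×10^5)/2 = 83850 km.
Transfer time t = π√(a_t³/μ) = 2.266×10^5 s.
Target angular speed ω₂ = √(μ/r₂³) = 5.794×10^-6 rad/s.
Angle swept by the target during transfer: ω₂·t = 1.313 rad = 75.23°.
Arrival is 180° from departure on the ellipse, so φ = 180° − 75.23° = 105°.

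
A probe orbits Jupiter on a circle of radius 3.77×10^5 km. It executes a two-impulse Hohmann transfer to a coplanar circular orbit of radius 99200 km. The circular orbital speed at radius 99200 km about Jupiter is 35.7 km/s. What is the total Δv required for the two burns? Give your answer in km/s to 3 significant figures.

Δv = 15.7 km/s

From the circular-orbit relation v² = μ/r at r = 99200 km: μ = v²r = (35.7)² × 99200 = 1.26429×10^8 km³/s².
Semi-major axis of the transfer orbit: a_t = (3.770×10^5 + 99200)/2 = 2.381×10^5 km.
At r₁ the circular-orbit speed is v₁ = √(μ/r₁) = 18.3127 km/s.
Transfer-orbit speed at r₁ (vis-viva equation): v_a = √[μ(2/r₁ − 1/a_t)] = 11.8203 km/s.
First burn Δv₁ = |v_a − v₁| = 6.492 km/s.
Circular speed at r₂: v₂ = √(μ/r₂) = 35.700 km/s.
Transfer-orbit speed at r₂: v_p = √[μ(2/r₂ − 1/a_t)] = 44.922 km/s.
Second burn Δv₂ = |v₂ − v_p| = 9.222 km/s.
Δv = Δv₁ + Δv₂ = 6.492 + 9.222 = 15.71 km/s.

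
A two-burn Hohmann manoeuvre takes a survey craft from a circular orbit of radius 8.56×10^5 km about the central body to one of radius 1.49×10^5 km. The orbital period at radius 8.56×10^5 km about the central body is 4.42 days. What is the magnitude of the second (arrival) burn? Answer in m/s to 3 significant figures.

From Kepler's third law T² = 4π²r³/μ at r = 8.56×10^5 km, T = 4.42 days = 4.42 × 86400 s = 3.81888×10^5 s: μ = 4π²r³/T² = 1.69789×10^8 km³/s².
The Hohmann ellipse has a_t = (r₁ + r₂)/2 = 5.025×10^5 km.
Circular speed at r = 1.490×10^5 km: v_c = √(μ/r) = 33.76 km/s.
Vis-viva on the transfer ellipse at r = 1.490×10^5 km gives v_t = √[μ(2/r − 1/a_t)] = 44.06 km/s.
Δv₂ = |v_t − v_c| = |44.06 − 33.76| = 10.30 km/s.

Δv₂ = 10300 m/s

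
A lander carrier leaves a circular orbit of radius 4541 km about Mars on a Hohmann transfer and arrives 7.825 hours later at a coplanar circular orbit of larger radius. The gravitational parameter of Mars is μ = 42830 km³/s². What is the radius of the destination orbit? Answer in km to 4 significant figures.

Transfer time t = 7.825 hours = 28170 s, and t = π√(a_t³/μ).
So a_t = (μ t²/π²)^(1/3) = (42830 × (28170)² / π²)^(1/3) = 15101 km.
Since a_t = (r₁ + r₂)/2, r₂ = 2a_t − r₁ = 2×15101 − 4541 = 25661 km.

r₂ = 25660 km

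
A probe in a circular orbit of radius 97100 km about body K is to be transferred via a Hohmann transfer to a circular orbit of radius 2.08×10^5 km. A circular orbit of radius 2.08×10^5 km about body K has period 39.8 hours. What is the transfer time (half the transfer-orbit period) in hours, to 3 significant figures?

t = 12.5 hours

From Kepler's third law T² = 4π²r³/μ at r = 2.08×10^5 km, T = 39.8 hours = 39.8 × 3600 s = 1.4328×10^5 s: μ = 4π²r³/T² = 1.73053×10^7 km³/s².
The Hohmann ellipse has a_t = (r₁ + r₂)/2 = 1.5255×10^5 km.
By Kepler's third law the transfer-orbit period is T = 2π√(a_t³/μ), so t = T/2 = 45000 s.
Converting: 45000 s ÷ 3600 s/hour = 12.5 hours.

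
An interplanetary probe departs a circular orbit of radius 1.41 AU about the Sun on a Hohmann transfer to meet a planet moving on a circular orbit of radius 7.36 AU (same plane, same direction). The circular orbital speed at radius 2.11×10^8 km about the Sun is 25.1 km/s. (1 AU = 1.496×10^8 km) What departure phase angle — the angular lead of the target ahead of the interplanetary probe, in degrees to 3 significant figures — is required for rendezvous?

From the circular-orbit relation v² = μ/r at r = 2.11×10^8 km: μ = v²r = (25.1)² × 2.11×10^8 = 1.32932×10^11 km³/s².
In km: r₁ = 1.41 × 1.496×10^8 = 2.10936×10^8 km; r₂ = 7.36 × 1.496×10^8 = 1.101056×10^9 km.
Transfer-ellipse semi-major axis a_t = (r₁ + r₂)/2 = (2.10936×10^8 + 1.101056×10^9)/2 = 6.55996×10^8 km.
Transfer time t = π√(a_t³/μ) = 1.4477×10^8 s.
Target angular speed ω₂ = √(μ/r₂³) = 9.9793×10^-9 rad/s.
Angle swept by the target during transfer: ω₂·t = 1.4447 rad = 82.78°.
The interplanetary probe traverses 180° on the transfer ellipse, so the target must lead by 180° − 82.78° = 97.2°.

φ = 97.2°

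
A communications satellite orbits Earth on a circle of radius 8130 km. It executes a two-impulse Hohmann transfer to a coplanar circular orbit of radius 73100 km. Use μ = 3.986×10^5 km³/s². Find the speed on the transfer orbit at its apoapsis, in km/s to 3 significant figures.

Semi-major axis of the transfer orbit: a_t = (8130 + 73100)/2 = 40615 km.
At apoapsis, r = 73100 km.
Applying v² = μ(2/r − 1/a_t): v = 1.045 km/s.

v = 1.04 km/s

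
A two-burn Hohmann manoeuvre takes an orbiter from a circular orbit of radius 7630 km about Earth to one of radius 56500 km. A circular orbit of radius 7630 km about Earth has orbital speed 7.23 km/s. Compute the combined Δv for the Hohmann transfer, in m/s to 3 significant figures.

Δv = 3730 m/s

From the circular-orbit relation v² = μ/r at r = 7630 km: μ = v²r = (7.23)² × 7630 = 3.98842×10^5 km³/s².
The Hohmann ellipse has a_t = (r₁ + r₂)/2 = 32065 km.
Circular speed at r₁: v₁ = √(μ/r₁) = √(3.98842×10^5/7630) = 7.230 km/s.
Transfer-orbit speed at r₁ (vis-viva equation): v_p = √[μ(2/r₁ − 1/a_t)] = 9.597 km/s.
First burn Δv₁ = |v_p − v₁| = 2.367 km/s.
At r₂, v₂ = √(μ/r₂) = 2.657 km/s.
Transfer-orbit speed at r₂: v_a = √[μ(2/r₂ − 1/a_t)] = 1.296 km/s.
Second burn Δv₂ = |v₂ − v_a| = 1.361 km/s.
Total Δv = Δv₁ + Δv₂ = 3.728 km/s.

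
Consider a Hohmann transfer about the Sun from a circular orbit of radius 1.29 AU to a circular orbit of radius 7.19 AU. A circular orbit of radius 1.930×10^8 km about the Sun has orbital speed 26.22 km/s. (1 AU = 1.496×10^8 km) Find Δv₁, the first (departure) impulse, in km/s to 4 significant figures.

From the circular-orbit relation v² = μ/r at r = 1.930×10^8 km: μ = v²r = (26.22)² × 1.930×10^8 = 1.32685×10^11 km³/s².
In km: r₁ = 1.29 × 1.496×10^8 = 1.92984×10^8 km; r₂ = 7.19 × 1.496×10^8 = 1.075624×10^9 km.
Semi-major axis of the transfer orbit: a_t = (1.92984×10^8 + 1.075624×10^9)/2 = 6.34304×10^8 km.
Circular speed at r = 1.92984×10^8 km: v_c = √(μ/r) = 26.221 km/s.
Vis-viva on the transfer ellipse at r = 1.92984×10^8 km gives v_t = √[μ(2/r − 1/a_t)] = 34.145 km/s.
Δv₁ = |v_t − v_c| = |34.145 − 26.221| = 7.924 km/s.

Δv₁ = 7.924 km/s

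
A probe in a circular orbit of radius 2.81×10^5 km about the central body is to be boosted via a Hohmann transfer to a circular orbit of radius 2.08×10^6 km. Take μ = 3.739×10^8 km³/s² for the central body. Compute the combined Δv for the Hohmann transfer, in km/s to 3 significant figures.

Transfer-ellipse semi-major axis a_t = (r₁ + r₂)/2 = (2.810×10^5 + 2.080×10^6)/2 = 1.1805×10^6 km.
Circular speed at r₁: v₁ = √(μ/r₁) = √(3.739×10^8/2.810×10^5) = 36.48 km/s.
On the transfer ellipse at r₁, vis-viva gives v_p = √[μ(2/r₁ − 1/a_t)] = 48.42 km/s.
First burn Δv₁ = |v_p − v₁| = 11.94 km/s.
Circular speed at r₂: v₂ = √(μ/r₂) = 13.407 km/s.
Transfer-orbit speed at r₂: v_a = √[μ(2/r₂ − 1/a_t)] = 6.5413 km/s.
Second burn Δv₂ = |v₂ − v_a| = 6.866 km/s.
Δv = Δv₁ + Δv₂ = 11.94 + 6.866 = 18.81 km/s.

Δv = 18.8 km/s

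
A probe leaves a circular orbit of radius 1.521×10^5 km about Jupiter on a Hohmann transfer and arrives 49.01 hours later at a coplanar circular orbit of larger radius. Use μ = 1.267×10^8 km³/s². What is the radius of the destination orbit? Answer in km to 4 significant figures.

Transfer time t = 49.01 hours = 1.76436×10^5 s, and t = π√(a_t³/μ).
So a_t = (μ t²/π²)^(1/3) = (1.267×10^8 × (1.76436×10^5)² / π²)^(1/3) = 7.3658×10^5 km.
Since a_t = (r₁ + r₂)/2, r₂ = 2a_t − r₁ = 2×7.3658×10^5 − 1.521×10^5 = 1.32106×10^6 km.

r₂ = 1.321×10^6 km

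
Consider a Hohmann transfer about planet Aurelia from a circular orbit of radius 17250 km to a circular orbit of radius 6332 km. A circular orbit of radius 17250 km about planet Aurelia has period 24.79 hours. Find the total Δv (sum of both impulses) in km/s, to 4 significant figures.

Δv = 0.7445 km/s

From Kepler's third law T² = 4π²r³/μ at r = 17250 km, T = 24.79 hours = 24.79 × 3600 s = 89244 s: μ = 4π²r³/T² = 25443.0 km³/s².
Transfer-ellipse semi-major axis a_t = (r₁ + r₂)/2 = (17250 + 6332)/2 = 11791 km.
Circular speed at r₁: v₁ = √(μ/r₁) = √(25443.0/17250) = 1.2145 km/s.
Transfer-orbit speed at r₁ (vis-viva): v_a = √[μ(2/r₁ − 1/a_t)] = 0.88999 km/s.
First burn Δv₁ = |v_a − v₁| = 0.3245 km/s.
At r₂, v₂ = √(μ/r₂) = 2.005 km/s.
Transfer-orbit speed at r₂: v_p = √[μ(2/r₂ − 1/a_t)] = 2.425 km/s.
Second burn Δv₂ = |v₂ − v_p| = 0.4200 km/s.
Total Δv = Δv₁ + Δv₂ = 0.7445 km/s.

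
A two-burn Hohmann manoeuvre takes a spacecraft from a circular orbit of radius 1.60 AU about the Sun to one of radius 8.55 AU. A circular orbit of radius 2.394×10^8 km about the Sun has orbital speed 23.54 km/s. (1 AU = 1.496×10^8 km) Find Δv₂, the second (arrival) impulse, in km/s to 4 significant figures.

From the circular-orbit relation v² = μ/r at r = 2.394×10^8 km: μ = v²r = (23.54)² × 2.394×10^8 = 1.32659×10^11 km³/s².
In km: r₁ = 1.60 × 1.496×10^8 = 2.3936×10^8 km; r₂ = 8.55 × 1.496×10^8 = 1.27908×10^9 km.
Transfer-ellipse semi-major axis a_t = (r₁ + r₂)/2 = (2.3936×10^8 + 1.27908×10^9)/2 = 7.5922×10^8 km.
Circular speed at r = 1.27908×10^9 km: v_c = √(μ/r) = 10.184 km/s.
Transfer-orbit speed at the same r (vis-viva, a = a_t): v_t = √[μ(2/r − 1/a_t)] = 5.7182 km/s.
Δv₂ = |v_t − v_c| = |5.7182 − 10.184| = 4.466 km/s.

Δv₂ = 4.466 km/s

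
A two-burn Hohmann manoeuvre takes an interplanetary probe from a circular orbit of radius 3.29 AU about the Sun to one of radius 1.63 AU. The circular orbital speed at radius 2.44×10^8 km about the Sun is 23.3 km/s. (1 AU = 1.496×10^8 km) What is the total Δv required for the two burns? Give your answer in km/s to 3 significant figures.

Δv = 6.70 km/s

From the circular-orbit relation v² = μ/r at r = 2.44×10^8 km: μ = v²r = (23.3)² × 2.44×10^8 = 1.32465×10^11 km³/s².
In km: r₁ = 3.29 × 1.496×10^8 = 4.92184×10^8 km; r₂ = 1.63 × 1.496×10^8 = 2.43848×10^8 km.
Transfer-ellipse semi-major axis a_t = (r₁ + r₂)/2 = (4.92184×10^8 + 2.43848×10^8)/2 = 3.68016×10^8 km.
At r₁ the circular-orbit speed is v₁ = √(μ/r₁) = 16.405 km/s.
On the transfer ellipse at r₁, vis-viva gives v_a = √[μ(2/r₁ − 1/a_t)] = 13.354 km/s.
First burn Δv₁ = |v_a − v₁| = 3.051 km/s.
Circular speed at r₂: v₂ = √(μ/r₂) = 23.307 km/s.
Transfer-orbit speed at r₂: v_p = √[μ(2/r₂ − 1/a_t)] = 26.954 km/s.
Second burn Δv₂ = |v₂ − v_p| = 3.647 km/s.
Total Δv = Δv₁ + Δv₂ = 6.698 km/s.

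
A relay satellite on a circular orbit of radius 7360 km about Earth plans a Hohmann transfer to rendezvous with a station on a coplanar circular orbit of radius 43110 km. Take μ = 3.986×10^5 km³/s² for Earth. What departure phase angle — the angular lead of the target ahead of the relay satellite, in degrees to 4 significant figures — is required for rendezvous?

φ = 99.39°

Semi-major axis of the transfer orbit: a_t = (7360 + 43110)/2 = 25235 km.
The half-period of the transfer ellipse is t = π√(a_t³/μ) = 19947.4 s.
The target's mean motion on its circular orbit is ω₂ = √(μ/r₂³) = 7.05345×10^-5 rad/s.
Angle swept by the target during transfer: ω₂·t = 1.40698 rad = 80.61°.
The relay satellite traverses 180° on the transfer ellipse, so the target must lead by 180° − 80.61° = 99.39°.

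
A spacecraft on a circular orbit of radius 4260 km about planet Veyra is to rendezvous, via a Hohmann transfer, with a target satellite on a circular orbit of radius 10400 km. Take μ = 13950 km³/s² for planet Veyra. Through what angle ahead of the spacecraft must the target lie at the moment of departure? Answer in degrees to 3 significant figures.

Semi-major axis of the transfer orbit: a_t = (4260 + 10400)/2 = 7330 km.
Transfer time t = π√(a_t³/μ) = 16690 s.
Target angular speed ω₂ = √(μ/r₂³) = 1.114×10^-4 rad/s.
Angle swept by the target during transfer: ω₂·t = 1.859 rad = 106.5°.
Arrival is 180° from departure on the ellipse, so φ = 180° − 106.5° = 73.5°.

φ = 73.5°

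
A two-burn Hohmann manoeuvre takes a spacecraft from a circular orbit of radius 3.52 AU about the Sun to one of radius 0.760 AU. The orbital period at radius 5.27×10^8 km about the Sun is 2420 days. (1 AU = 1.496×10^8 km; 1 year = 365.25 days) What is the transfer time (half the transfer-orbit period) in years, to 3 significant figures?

From Kepler's third law T² = 4π²r³/μ at r = 5.27×10^8 km, T = 2420 days = 2420 × 86400 s = 2.09088×10^8 s: μ = 4π²r³/T² = 1.32170×10^11 km³/s².
In km: r₁ = 3.52 × 1.496×10^8 = 5.26592×10^8 km; r₂ = 0.760 × 1.496×10^8 = 1.13696×10^8 km.
Transfer-ellipse semi-major axis a_t = (r₁ + r₂)/2 = (5.26592×10^8 + 1.13696×10^8)/2 = 3.20144×10^8 km.
Transfer time t = π√(a_t³/μ) = π√((3.20144×10^8)³ / 1.32170×10^11) = 4.950×10^7 s.
Converting: 4.950×10^7 s ÷ 3.15576×10^7 s/year (365.25 × 86400) = 1.57 years.

t = 1.57 years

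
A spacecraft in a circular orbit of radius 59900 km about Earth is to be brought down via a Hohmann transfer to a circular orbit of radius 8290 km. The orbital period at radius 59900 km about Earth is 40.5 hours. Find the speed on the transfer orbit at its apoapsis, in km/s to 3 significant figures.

From Kepler's third law T² = 4π²r³/μ at r = 59900 km, T = 40.5 hours = 40.5 × 3600 s = 1.458×10^5 s: μ = 4π²r³/T² = 3.99140×10^5 km³/s².
Semi-major axis of the transfer orbit: a_t = (59900 + 8290)/2 = 34095 km.
At apoapsis, r = 59900 km.
Applying v² = μ(2/r − 1/a_t): v = 1.273 km/s.

v = 1.27 km/s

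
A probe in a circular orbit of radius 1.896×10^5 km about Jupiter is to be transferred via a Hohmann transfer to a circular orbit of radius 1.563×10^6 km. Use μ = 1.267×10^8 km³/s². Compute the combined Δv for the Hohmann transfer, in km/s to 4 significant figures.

Transfer-ellipse semi-major axis a_t = (r₁ + r₂)/2 = (1.896×10^5 + 1.563×10^6)/2 = 8.763×10^5 km.
Circular speed at r₁: v₁ = √(μ/r₁) = √(1.267×10^8/1.896×10^5) = 25.8505 km/s.
On the transfer ellipse at r₁, vis-viva equation gives v_p = √[μ(2/r₁ − 1/a_t)] = 34.5241 km/s.
First burn Δv₁ = |v_p − v₁| = 8.674 km/s.
At r₂, v₂ = √(μ/r₂) = 9.003 km/s.
Transfer-orbit speed at r₂: v_a = √[μ(2/r₂ − 1/a_t)] = 4.188 km/s.
Second burn Δv₂ = |v₂ − v_a| = 4.815 km/s.
Total Δv = Δv₁ + Δv₂ = 13.49 km/s.

Δv = 13.49 km/s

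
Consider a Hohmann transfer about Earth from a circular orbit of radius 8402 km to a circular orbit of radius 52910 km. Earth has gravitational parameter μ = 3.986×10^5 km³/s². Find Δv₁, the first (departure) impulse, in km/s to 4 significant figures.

Semi-major axis of the transfer orbit: a_t = (8402 + 52910)/2 = 30656 km.
On the circular orbit at r = 8402 km, v_c = √(μ/r) = 6.888 km/s.
Vis-viva on the transfer ellipse at r = 8402 km gives v_t = √[μ(2/r − 1/a_t)] = 9.049 km/s.
Δv₁ = |v_t − v_c| = |9.049 − 6.888| = 2.161 km/s.

Δv₁ = 2.161 km/s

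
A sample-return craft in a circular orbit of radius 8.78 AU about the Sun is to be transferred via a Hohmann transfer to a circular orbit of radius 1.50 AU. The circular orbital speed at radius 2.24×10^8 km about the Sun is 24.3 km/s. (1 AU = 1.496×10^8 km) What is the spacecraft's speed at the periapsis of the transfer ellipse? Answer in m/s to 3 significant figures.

From the circular-orbit relation v² = μ/r at r = 2.24×10^8 km: μ = v²r = (24.3)² × 2.24×10^8 = 1.32270×10^11 km³/s².
In km: r₁ = 8.78 × 1.496×10^8 = 1.313488×10^9 km; r₂ = 1.50 × 1.496×10^8 = 2.244×10^8 km.
Transfer-ellipse semi-major axis a_t = (r₁ + r₂)/2 = (1.313488×10^9 + 2.244×10^8)/2 = 7.68944×10^8 km.
At periapsis, r = 2.244×10^8 km.
Applying v² = μ(2/r − 1/a_t): v = 31.73 km/s.

v = 31700 m/s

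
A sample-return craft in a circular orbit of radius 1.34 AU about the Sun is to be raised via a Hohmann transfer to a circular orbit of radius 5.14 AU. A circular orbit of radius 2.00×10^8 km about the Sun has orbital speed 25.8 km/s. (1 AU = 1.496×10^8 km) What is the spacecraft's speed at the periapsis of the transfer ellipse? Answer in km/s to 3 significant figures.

From the circular-orbit relation v² = μ/r at r = 2.00×10^8 km: μ = v²r = (25.8)² × 2.00×10^8 = 1.33128×10^11 km³/s².
In km: r₁ = 1.34 × 1.496×10^8 = 2.00464×10^8 km; r₂ = 5.14 × 1.496×10^8 = 7.68944×10^8 km.
The Hohmann ellipse has a_t = (r₁ + r₂)/2 = 4.84704×10^8 km.
At periapsis, r = 2.00464×10^8 km.
From the vis-viva equation, v = √[μ(2/r − 1/a_t)] = 32.46 km/s.

v = 32.5 km/s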